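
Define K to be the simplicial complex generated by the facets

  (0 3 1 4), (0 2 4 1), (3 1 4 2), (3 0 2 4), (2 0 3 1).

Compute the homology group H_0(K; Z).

K has 5 vertices, 10 edges, 10 triangles, 5 3-simplices.
rank ∂_0 = 0, rank ∂_1 = 4 ⇒ b_0 = 5 − 0 − 4 = 1; all invariant factors of ∂_1 are 1 so no torsion. So H_0 ≅ Z.

H_0 ≅ Z.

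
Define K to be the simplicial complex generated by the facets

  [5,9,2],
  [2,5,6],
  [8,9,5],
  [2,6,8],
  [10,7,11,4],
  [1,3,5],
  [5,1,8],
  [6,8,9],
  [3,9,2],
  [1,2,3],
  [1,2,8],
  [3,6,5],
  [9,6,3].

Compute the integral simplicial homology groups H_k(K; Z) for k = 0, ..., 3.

H_0 = Z^2,  H_1 = Z/2,  H_2 = 0,  H_3 = 0.

Fix the vertex order 1 < 2 < 3 < 4 < 5 < 6 < 7 < 8 < 9 < 10 < 11 and write every simplex with vertices in increasing order. Then dim K = 3 and the simplices of K are:

  0-simplices (11): [1], [2], [3], [4], [5], [6], [7], [8], [9], [10], [11]
  1-simplices (24): (24 of them)
  2-simplices (16): [1,2,3], [1,2,8], [1,3,5], [1,5,8], [2,3,9], [2,5,6], [2,5,9], [2,6,8], [3,5,6], [3,6,9], [4,7,10], [4,7,11], [4,10,11], [5,8,9], [6,8,9], [7,10,11]
  3-simplices (1): [4,7,10,11]

so the chain groups are C_0 ≅ Z^11, C_1 ≅ Z^24, C_2 ≅ Z^16, C_3 ≅ Z^1.

∂_1: C_1 → C_0 maps an edge to its endpoints' difference, ∂[p,q] = q − p.
This gives a 11×24 integer matrix of rank 9; reducing to Smith normal form yields diagonal entries (1,1,1,1,1,1,1,1,1).

The boundary map ∂_2: C_2 → C_1 acts by ∂[p,q,r] = [q,r] − [p,r] + [p,q]. For instance
  ∂[3,5,6] = [5,6] − [3,6] + [3,5],
  ∂[1,2,3] = [2,3] − [1,3] + [1,2].
The resulting 24×16 matrix has rank 15, and its Smith normal form has invariant factors (1,1,1,1,1,1,1,1,1,1,1,1,1,1,2).

∂_3: C_3 → C_2 sends each 3-simplex σ to the alternating sum Σ_i (−1)^i (σ with its i-th vertex removed). For instance
  ∂[4,7,10,11] = [7,10,11] − [4,10,11] + [4,7,11] − [4,7,10].
As a 16×1 matrix over Z this has rank 1, with invariant factors (1).

Now H_k = ker ∂_k / im ∂_{k+1}, so:

  H_0: rank C_0 − rank ∂_1 = 11 − 9 = 2, and the invariant factors of ∂_1 are all 1, so H_0 ≅ Z^2.
  H_1: rank ker ∂_1 − rank ∂_2 = (24 − 9) − 15 = 0, and ∂_2 has invariant factor 2 > 1, so H_1 ≅ Z/2.
  H_2: rank ker ∂_2 − rank ∂_3 = (16 − 15) − 1 = 0, and the invariant factors of ∂_3 are all 1, so H_2 ≅ 0.
  H_3: rank ker ∂_3 − rank ∂_4 = (1 − 1) − 0 = 0, and there is no ∂_4, so H_3 ≅ 0.

As a check, the Euler characteristic is 11 − 24 + 16 − 1 = 2, which agrees with 2 − 0 + 0 − 0 = 2.
(K is a triangulation of the disjoint union of the real projective plane RP^2 and the 3-simplex.)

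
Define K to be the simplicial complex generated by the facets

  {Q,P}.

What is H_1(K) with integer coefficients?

H_1 ≅ 0.

K has 2 vertices, 1 edge.
rank ∂_1 = 1, rank ∂_2 = 0 ⇒ b_1 = 1 − 1 − 0 = 0. So H_1 ≅ 0.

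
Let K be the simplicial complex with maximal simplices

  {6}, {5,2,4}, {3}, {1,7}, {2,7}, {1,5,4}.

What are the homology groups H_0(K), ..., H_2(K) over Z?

We work with the vertex ordering 1 < 2 < 3 < 4 < 5 < 6 < 7. The simplices of K, each written with vertices in increasing order, are:

  0-simplices (7): [1], [2], [3], [4], [5], [6], [7]
  1-simplices (7): [1,4], [1,5], [1,7], [2,4], [2,5], [2,7], [4,5]
  2-simplices (2): [1,4,5], [2,4,5]

giving chain groups C_0 ≅ Z^7, C_1 ≅ Z^7, C_2 ≅ Z^2.

The boundary map ∂_1: C_1 → C_0 maps an edge to its endpoints' difference, ∂[p,q] = q − p.
The resulting 7×7 matrix has rank 4, and its Smith normal form has invariant factors (1,1,1,1).

∂_2: C_2 → C_1 sends each 2-simplex [p,q,r] to [q,r] − [p,r] + [p,q]. For instance
  ∂[2,4,5] = [4,5] − [2,5] + [2,4],
  ∂[1,4,5] = [4,5] − [1,5] + [1,4].
The resulting 7×2 matrix has rank 2, and its Smith normal form has invariant factors (1,1).

Computing H_k = (kernel of ∂_k) / (image of ∂_{k+1}):

  H_0: rank C_0 − rank ∂_1 = 7 − 4 = 3, and the invariant factors of ∂_1 are all 1, so H_0 = Z^3.
  H_1: rank ker ∂_1 − rank ∂_2 = (7 − 4) − 2 = 1, and the invariant factors of ∂_2 are all 1, so H_1 = Z.
  H_2: rank ker ∂_2 − rank ∂_3 = (2 − 2) − 0 = 0, and there is no ∂_3, so H_2 = 0.

As a check, the Euler characteristic is 7 − 7 + 2 = 2, which agrees with 3 − 1 + 0 = 2.

H_0 = Z^3,  H_1 = Z,  H_2 = 0.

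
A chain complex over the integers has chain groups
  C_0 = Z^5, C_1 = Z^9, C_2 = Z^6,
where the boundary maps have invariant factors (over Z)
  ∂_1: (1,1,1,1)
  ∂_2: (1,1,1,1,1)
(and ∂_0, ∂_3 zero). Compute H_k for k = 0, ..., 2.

H_0 ≅ Z,  H_1 = 0,  H_2 ≅ Z.

H_0: b_0 = 5 − 0 − 4 = 1; torsion from ∂_1 factors > 1: none. So H_0 ≅ Z.
H_1: b_1 = 9 − 4 − 5 = 0; torsion from ∂_2 factors > 1: none. So H_1 ≅ 0.
H_2: b_2 = 6 − 5 − 0 = 1; torsion from ∂_3 factors > 1: none. So H_2 ≅ Z.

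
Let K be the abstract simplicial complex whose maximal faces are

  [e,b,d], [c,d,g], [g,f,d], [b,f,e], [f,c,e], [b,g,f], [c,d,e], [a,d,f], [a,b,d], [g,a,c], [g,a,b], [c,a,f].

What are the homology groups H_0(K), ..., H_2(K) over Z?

We work with the vertex ordering a < b < c < d < e < f < g. The simplices of K, each written with vertices in increasing order, are:

  0-simplices (7): a, b, c, d, e, f, g
  1-simplices (18): ab, ac, ad, af, ag, bd, be, bf, bg, cd, ce, cf, cg, de, df, dg, ef, fg
  2-simplices (12): abd, abg, acf, acg, adf, bde, bef, bfg, cde, cdg, cef, dfg

giving chain groups C_0 ≅ Z^7, C_1 ≅ Z^18, C_2 ≅ Z^12.

The boundary map ∂_1: C_1 → C_0 is given by ∂[p,q] = [q] − [p].
The resulting 7×18 matrix has rank 6, and its Smith normal form has invariant factors (1,1,1,1,1,1).

∂_2: C_2 → C_1 maps a triangle to the signed sum of its edges. For instance
  ∂cef = ef − cf + ce,
  ∂acg = cg − ag + ac.
The resulting 18×12 matrix has rank 12, and its Smith normal form has invariant factors (1,1,1,1,1,1,1,1,1,1,1,2).

From H_k ≅ ker(∂_k) / im(∂_{k+1}) we obtain:

  H_0: rank C_0 − rank ∂_1 = 7 − 6 = 1, and the invariant factors of ∂_1 are all 1, so H_0 ≅ Z.
  H_1: rank ker ∂_1 − rank ∂_2 = (18 − 6) − 12 = 0, and ∂_2 has invariant factor 2 > 1, so H_1 ≅ Z/2.
  H_2: rank ker ∂_2 − rank ∂_3 = (12 − 12) − 0 = 0, and there is no ∂_3, so H_2 ≅ 0.

As a check, the Euler characteristic is 7 − 18 + 12 = 1, which agrees with 1 − 0 + 0 = 1.
(K is a triangulation of the real projective plane RP^2.)

H_0 ≅ Z,  H_1 ≅ Z/2,  H_2 = 0.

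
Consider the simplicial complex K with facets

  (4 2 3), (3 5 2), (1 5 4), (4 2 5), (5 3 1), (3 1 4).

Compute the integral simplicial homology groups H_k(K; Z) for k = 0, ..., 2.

H_0 = Z,  H_1 = 0,  H_2 = Z.

Order the vertices as 1 < 2 < 3 < 4 < 5. Listing each simplex with vertices in this order, K has dimension 2 with simplices:

  0-simplices (5): [1], [2], [3], [4], [5]
  1-simplices (9): [1,3], [1,4], [1,5], [2,3], [2,4], [2,5], [3,4], [3,5], [4,5]
  2-simplices (6): [1,3,4], [1,3,5], [1,4,5], [2,3,4], [2,3,5], [2,4,5]

giving chain groups C_0 ≅ Z^5, C_1 ≅ Z^9, C_2 ≅ Z^6.

The boundary map ∂_1: C_1 → C_0 is given by ∂[p,q] = [q] − [p]. For instance
  ∂[1,4] = [4] − [1].
The resulting 5×9 matrix has rank 4, and its Smith normal form has invariant factors (1,1,1,1).

Boundary ∂_2: C_2 → C_1 acts by ∂[p,q,r] = [q,r] − [p,r] + [p,q]. For instance
  ∂[1,3,5] = [3,5] − [1,5] + [1,3],
  ∂[2,3,5] = [3,5] − [2,5] + [2,3].
The resulting 9×6 matrix has rank 5, and its Smith normal form has invariant factors (1,1,1,1,1).

Computing H_k = (kernel of ∂_k) / (image of ∂_{k+1}):

  H_0: rank C_0 − rank ∂_1 = 5 − 4 = 1, and the invariant factors of ∂_1 are all 1, so H_0 ≅ Z.
  H_1: rank ker ∂_1 − rank ∂_2 = (9 − 4) − 5 = 0, and the invariant factors of ∂_2 are all 1, so H_1 ≅ 0.
  H_2: rank ker ∂_2 − rank ∂_3 = (6 − 5) − 0 = 1, and there is no ∂_3, so H_2 ≅ Z.

As a check, the Euler characteristic is 5 − 9 + 6 = 2, which agrees with 1 − 0 + 1 = 2.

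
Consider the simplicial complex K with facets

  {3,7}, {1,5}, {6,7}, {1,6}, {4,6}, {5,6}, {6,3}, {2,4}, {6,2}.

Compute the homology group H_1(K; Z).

We work with the vertex ordering 1 < 2 < 3 < 4 < 5 < 6 < 7. The simplices of K, each written with vertices in increasing order, are:

  0-simplices (7): [1], [2], [3], [4], [5], [6], [7]
  1-simplices (9): [1,5], [1,6], [2,4], [2,6], [3,6], [3,7], [4,6], [5,6], [6,7]

so the chain groups are C_0 ≅ Z^7, C_1 ≅ Z^9.

∂_1: C_1 → C_0 sends each edge [p,q] (with p < q) to q − p.
As a 7×9 matrix over Z this has rank 6, with invariant factors (1,1,1,1,1,1).

Now H_k = ker ∂_k / im ∂_{k+1}, so:

  H_1: rank ker ∂_1 − rank ∂_2 = (9 − 6) − 0 = 3, and there is no ∂_2, so H_1 ≅ Z^3.

(K is a triangulation of a wedge of 3 circles.)

H_1 = Z^3.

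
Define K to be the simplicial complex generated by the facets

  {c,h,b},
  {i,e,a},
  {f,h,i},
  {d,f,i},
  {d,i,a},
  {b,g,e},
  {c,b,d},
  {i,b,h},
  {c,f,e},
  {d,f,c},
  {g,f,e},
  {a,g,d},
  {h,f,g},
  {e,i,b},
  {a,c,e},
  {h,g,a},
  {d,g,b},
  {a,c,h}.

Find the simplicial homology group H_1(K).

H_1 ≅ Z^2.

Order the vertices as a < b < c < d < e < f < g < h < i. Listing each simplex with vertices in this order, K has dimension 2 with simplices:

  0-simplices (9): a, b, c, d, e, f, g, h, i
  1-simplices (27): ac, ad, ae, ag, ah, ai, bc, bd, be, bg, bh, bi, cd, ce, cf, ch, df, dg, di, ef, eg, ei, fg, fh, fi, gh, hi
  2-simplices (18): ace, ach, adg, adi, aei, agh, bcd, bch, bdg, beg, bei, bhi, cdf, cef, dfi, efg, fgh, fhi

giving chain groups C_0 ≅ Z^9, C_1 ≅ Z^27, C_2 ≅ Z^18.

∂_1: C_1 → C_0 maps an edge to its endpoints' difference, ∂[p,q] = q − p. For instance
  ∂ac = c − a.
The 9×27 boundary matrix has rank 8 and Smith normal form diag(1,1,1,1,1,1,1,1).

∂_2: C_2 → C_1 sends each 2-simplex [p,q,r] to [q,r] − [p,r] + [p,q]. For instance
  ∂cef = ef − cf + ce,
  ∂aei = ei − ai + ae.
The resulting 27×18 matrix has rank 17, and its Smith normal form has invariant factors (1,1,1,1,1,1,1,1,1,1,1,1,1,1,1,1,1).

Reading off H_k = ker ∂_k / im ∂_{k+1}:

  H_1: rank ker ∂_1 − rank ∂_2 = (27 − 8) − 17 = 2, and the invariant factors of ∂_2 are all 1, so H_1 = Z^2.

(K is a triangulation of the torus T^2.)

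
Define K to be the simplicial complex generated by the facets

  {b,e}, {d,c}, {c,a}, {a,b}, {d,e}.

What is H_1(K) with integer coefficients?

H_1 = Z.

Fix the vertex order a < b < c < d < e and write every simplex with vertices in increasing order. Then dim K = 1 and the simplices of K are:

  0-simplices (5): a, b, c, d, e
  1-simplices (5): ab, ac, be, cd, de

giving chain groups C_0 ≅ Z^5, C_1 ≅ Z^5.

∂_1: C_1 → C_0 maps an edge to its endpoints' difference, ∂[p,q] = q − p. For instance
  ∂cd = d − c.
The 5×5 boundary matrix has rank 4 and Smith normal form diag(1,1,1,1).

Now H_k = ker ∂_k / im ∂_{k+1}, so:

  H_1: rank ker ∂_1 − rank ∂_2 = (5 − 4) − 0 = 1, and there is no ∂_2, so H_1 ≅ Z.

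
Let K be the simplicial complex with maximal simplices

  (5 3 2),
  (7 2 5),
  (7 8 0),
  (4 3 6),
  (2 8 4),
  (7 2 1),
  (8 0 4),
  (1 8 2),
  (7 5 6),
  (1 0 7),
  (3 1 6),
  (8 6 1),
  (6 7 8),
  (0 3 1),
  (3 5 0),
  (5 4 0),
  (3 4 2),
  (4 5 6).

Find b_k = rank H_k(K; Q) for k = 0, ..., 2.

b_0 = 1, b_1 = 1, b_2 = 0.

Take the total order 0 < 1 < 2 < 3 < 4 < 5 < 6 < 7 < 8 on the vertex set. Then K (dimension 2) consists of the simplices:

  0-simplices (9): [0], [1], [2], [3], [4], [5], [6], [7], [8]
  1-simplices (27): (27 of them)
  2-simplices (18): [0,1,3], [0,1,7], [0,3,5], [0,4,5], [0,4,8], [0,7,8], [1,2,7], [1,2,8], [1,3,6], [1,6,8], [2,3,4], [2,3,5], [2,4,8], [2,5,7], [3,4,6], [4,5,6], [5,6,7], [6,7,8]

giving chain groups C_0 ≅ Z^9, C_1 ≅ Z^27, C_2 ≅ Z^18.

∂_1: C_1 → C_0 is given by ∂[p,q] = [q] − [p].
As a 9×27 matrix over Z this has rank 8, with invariant factors (1,1,1,1,1,1,1,1).

The boundary map ∂_2: C_2 → C_1 maps a triangle to the signed sum of its edges. For instance
  ∂[2,3,4] = [3,4] − [2,4] + [2,3],
  ∂[1,3,6] = [3,6] − [1,6] + [1,3].
This gives a 27×18 integer matrix of rank 18; reducing to Smith normal form yields diagonal entries (1,1,1,1,1,1,1,1,1,1,1,1,1,1,1,1,1,2).

Computing H_k = (kernel of ∂_k) / (image of ∂_{k+1}):

  H_0: rank C_0 − rank ∂_1 = 9 − 8 = 1, and the invariant factors of ∂_1 are all 1, so H_0 = Z.
  H_1: rank ker ∂_1 − rank ∂_2 = (27 − 8) − 18 = 1, and ∂_2 has invariant factor 2 > 1, so H_1 = Z × Z/2.
  H_2: rank ker ∂_2 − rank ∂_3 = (18 − 18) − 0 = 0, and there is no ∂_3, so H_2 = 0.

Hence the Betti numbers are b_0 = 1, b_1 = 1, b_2 = 0.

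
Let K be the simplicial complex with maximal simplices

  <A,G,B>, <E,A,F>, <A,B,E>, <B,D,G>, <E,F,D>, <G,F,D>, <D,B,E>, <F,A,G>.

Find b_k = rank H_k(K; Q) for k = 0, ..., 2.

K has 6 vertices, 12 edges, 8 triangles.
rank ∂_0 = 0, rank ∂_1 = 5 ⇒ b_0 = 6 − 0 − 5 = 1; all invariant factors of ∂_1 are 1 so no torsion. So H_0 = Z.
rank ∂_1 = 5, rank ∂_2 = 7 ⇒ b_1 = 12 − 5 − 7 = 0; all invariant factors of ∂_2 are 1 so no torsion. So H_1 = 0.
rank ∂_2 = 7, rank ∂_3 = 0 ⇒ b_2 = 8 − 7 − 0 = 1. So H_2 = Z.

b_0 = 1, b_1 = 0, b_2 = 1.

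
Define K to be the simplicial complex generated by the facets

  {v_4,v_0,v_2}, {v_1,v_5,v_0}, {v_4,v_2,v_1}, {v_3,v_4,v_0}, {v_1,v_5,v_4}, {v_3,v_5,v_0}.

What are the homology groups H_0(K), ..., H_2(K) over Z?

Fix the vertex order v_0 < v_1 < v_2 < v_3 < v_4 < v_5 and write every simplex with vertices in increasing order. Then dim K = 2 and the simplices of K are:

  0-simplices (6): [v_0], [v_1], [v_2], [v_3], [v_4], [v_5]
  1-simplices (12): [v_0,v_1], [v_0,v_2], [v_0,v_3], [v_0,v_4], [v_0,v_5], [v_1,v_2], [v_1,v_4], [v_1,v_5], [v_2,v_4], [v_3,v_4], [v_3,v_5], [v_4,v_5]
  2-simplices (6): [v_0,v_1,v_5], [v_0,v_2,v_4], [v_0,v_3,v_4], [v_0,v_3,v_5], [v_1,v_2,v_4], [v_1,v_4,v_5]

Hence C_0 ≅ Z^6, C_1 ≅ Z^12, C_2 ≅ Z^6.

∂_1: C_1 → C_0 sends each edge [p,q] (with p < q) to q − p.
The resulting 6×12 matrix has rank 5, and its Smith normal form has invariant factors (1,1,1,1,1).

The boundary map ∂_2: C_2 → C_1 acts by ∂[p,q,r] = [q,r] − [p,r] + [p,q]. For instance
  ∂[v_1,v_4,v_5] = [v_4,v_5] − [v_1,v_5] + [v_1,v_4],
  ∂[v_0,v_3,v_5] = [v_3,v_5] − [v_0,v_5] + [v_0,v_3].
This gives a 12×6 integer matrix of rank 6; reducing to Smith normal form yields diagonal entries (1,1,1,1,1,1).

From H_k ≅ ker(∂_k) / im(∂_{k+1}) we obtain:

  H_0: rank C_0 − rank ∂_1 = 6 − 5 = 1, and the invariant factors of ∂_1 are all 1, so H_0 = Z.
  H_1: rank ker ∂_1 − rank ∂_2 = (12 − 5) − 6 = 1, and the invariant factors of ∂_2 are all 1, so H_1 = Z.
  H_2: rank ker ∂_2 − rank ∂_3 = (6 − 6) − 0 = 0, and there is no ∂_3, so H_2 = 0.

As a check, the Euler characteristic is 6 − 12 + 6 = 0, which agrees with 1 − 1 + 0 = 0.
(K is a triangulation of the cylinder S^1 x I.)

H_0 = Z,  H_1 = Z,  H_2 = 0.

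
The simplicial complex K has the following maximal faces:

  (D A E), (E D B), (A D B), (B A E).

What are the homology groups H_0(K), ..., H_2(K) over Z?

K has 4 vertices, 6 edges, 4 triangles.
rank ∂_0 = 0, rank ∂_1 = 3 ⇒ b_0 = 4 − 0 − 3 = 1; all invariant factors of ∂_1 are 1 so no torsion. So H_0 = Z.
rank ∂_1 = 3, rank ∂_2 = 3 ⇒ b_1 = 6 − 3 − 3 = 0; all invariant factors of ∂_2 are 1 so no torsion. So H_1 = 0.
rank ∂_2 = 3, rank ∂_3 = 0 ⇒ b_2 = 4 − 3 − 0 = 1. So H_2 = Z.

H_0 = Z,  H_1 = 0,  H_2 = Z.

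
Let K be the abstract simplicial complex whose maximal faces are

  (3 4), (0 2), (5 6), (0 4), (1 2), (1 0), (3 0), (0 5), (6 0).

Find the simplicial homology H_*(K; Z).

Fix the vertex order 0 < 1 < 2 < 3 < 4 < 5 < 6 and write every simplex with vertices in increasing order. Then dim K = 1 and the simplices of K are:

  0-simplices (7): [0], [1], [2], [3], [4], [5], [6]
  1-simplices (9): [0,1], [0,2], [0,3], [0,4], [0,5], [0,6], [1,2], [3,4], [5,6]

Hence C_0 ≅ Z^7, C_1 ≅ Z^9.

∂_1: C_1 → C_0 is given by ∂[p,q] = [q] − [p].
The 7×9 boundary matrix has rank 6 and Smith normal form diag(1,1,1,1,1,1).

From H_k ≅ ker(∂_k) / im(∂_{k+1}) we obtain:

  H_0: rank C_0 − rank ∂_1 = 7 − 6 = 1, and the invariant factors of ∂_1 are all 1, so H_0 = Z.
  H_1: rank ker ∂_1 − rank ∂_2 = (9 − 6) − 0 = 3, and there is no ∂_2, so H_1 = Z^3.

H_0 ≅ Z,  H_1 ≅ Z^3.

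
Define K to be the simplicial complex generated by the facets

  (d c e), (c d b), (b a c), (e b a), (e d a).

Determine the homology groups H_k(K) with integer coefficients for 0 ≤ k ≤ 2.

We work with the vertex ordering a < b < c < d < e. The simplices of K, each written with vertices in increasing order, are:

  0-simplices (5): a, b, c, d, e
  1-simplices (10): ab, ac, ad, ae, bc, bd, be, cd, ce, de
  2-simplices (5): abc, abe, ade, bcd, cde

giving chain groups C_0 ≅ Z^5, C_1 ≅ Z^10, C_2 ≅ Z^5.

The boundary map ∂_1: C_1 → C_0 is given by ∂[p,q] = [q] − [p]. For instance
  ∂ab = b − a.
This gives a 5×10 integer matrix of rank 4; reducing to Smith normal form yields diagonal entries (1,1,1,1).

The boundary map ∂_2: C_2 → C_1 acts by ∂[p,q,r] = [q,r] − [p,r] + [p,q]. For instance
  ∂bcd = cd − bd + bc,
  ∂abc = bc − ac + ab.
As a 10×5 matrix over Z this has rank 5, with invariant factors (1,1,1,1,1).

Reading off H_k = ker ∂_k / im ∂_{k+1}:

  H_0: rank C_0 − rank ∂_1 = 5 − 4 = 1, and the invariant factors of ∂_1 are all 1, so H_0 = Z.
  H_1: rank ker ∂_1 − rank ∂_2 = (10 − 4) − 5 = 1, and the invariant factors of ∂_2 are all 1, so H_1 = Z.
  H_2: rank ker ∂_2 − rank ∂_3 = (5 − 5) − 0 = 0, and there is no ∂_3, so H_2 = 0.

As a check, the Euler characteristic is 5 − 10 + 5 = 0, which agrees with 1 − 1 + 0 = 0.

H_0 ≅ Z,  H_1 ≅ Z,  H_2 = 0.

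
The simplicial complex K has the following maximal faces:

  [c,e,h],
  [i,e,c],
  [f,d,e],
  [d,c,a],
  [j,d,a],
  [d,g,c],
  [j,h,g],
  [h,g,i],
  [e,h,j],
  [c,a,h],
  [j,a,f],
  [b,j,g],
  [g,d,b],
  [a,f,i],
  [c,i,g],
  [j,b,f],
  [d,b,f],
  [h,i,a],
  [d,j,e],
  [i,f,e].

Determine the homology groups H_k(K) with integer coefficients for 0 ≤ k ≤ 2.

H_0 ≅ Z,  H_1 ≅ Z ⊕ Z/2Z,  H_2 = 0.

Fix the vertex order a < b < c < d < e < f < g < h < i < j and write every simplex with vertices in increasing order. Then dim K = 2 and the simplices of K are:

  0-simplices (10): a, b, c, d, e, f, g, h, i, j
  1-simplices (30): ac, ad, af, ah, ai, aj, bd, bf, bg, bj, cd, ce, cg, ch, ci, de, df, dg, dj, ef, eh, ei, ej, fi, fj, gh, gi, gj, hi, hj
  2-simplices (20): acd, ach, adj, afi, afj, ahi, bdf, bdg, bfj, bgj, cdg, ceh, cei, cgi, def, dej, efi, ehj, ghi, ghj

giving chain groups C_0 ≅ Z^10, C_1 ≅ Z^30, C_2 ≅ Z^20.

Boundary ∂_1: C_1 → C_0 sends each edge [p,q] (with p < q) to q − p.
The resulting 10×30 matrix has rank 9, and its Smith normal form has invariant factors (1,1,1,1,1,1,1,1,1).

∂_2: C_2 → C_1 maps a triangle to the signed sum of its edges. For instance
  ∂ach = ch − ah + ac,
  ∂afj = fj − aj + af.
The resulting 30×20 matrix has rank 20, and its Smith normal form has invariant factors (1,1,1,1,1,1,1,1,1,1,1,1,1,1,1,1,1,1,1,2).

Reading off H_k = ker ∂_k / im ∂_{k+1}:

  H_0: rank C_0 − rank ∂_1 = 10 − 9 = 1, and the invariant factors of ∂_1 are all 1, so H_0 ≅ Z.
  H_1: rank ker ∂_1 − rank ∂_2 = (30 − 9) − 20 = 1, and ∂_2 has invariant factor 2 > 1, so H_1 ≅ Z ⊕ Z/2Z.
  H_2: rank ker ∂_2 − rank ∂_3 = (20 − 20) − 0 = 0, and there is no ∂_3, so H_2 ≅ 0.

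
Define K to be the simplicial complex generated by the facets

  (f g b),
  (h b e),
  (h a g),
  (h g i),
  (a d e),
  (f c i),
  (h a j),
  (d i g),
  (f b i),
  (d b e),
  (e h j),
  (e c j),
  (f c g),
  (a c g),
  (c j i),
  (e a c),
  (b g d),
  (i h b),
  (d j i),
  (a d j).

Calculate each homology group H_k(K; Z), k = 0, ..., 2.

We work with the vertex ordering a < b < c < d < e < f < g < h < i < j. The simplices of K, each written with vertices in increasing order, are:

  0-simplices (10): a, b, c, d, e, f, g, h, i, j
  1-simplices (30): ac, ad, ae, ag, ah, aj, bd, be, bf, bg, bh, bi, ce, cf, cg, ci, cj, de, dg, di, dj, eh, ej, fg, fi, gh, gi, hi, hj, ij
  2-simplices (20): ace, acg, ade, adj, agh, ahj, bde, bdg, beh, bfg, bfi, bhi, cej, cfg, cfi, cij, dgi, dij, ehj, ghi

so the chain groups are C_0 ≅ Z^10, C_1 ≅ Z^30, C_2 ≅ Z^20.

The boundary map ∂_1: C_1 → C_0 sends each edge [p,q] (with p < q) to q − p.
This gives a 10×30 integer matrix of rank 9; reducing to Smith normal form yields diagonal entries (1,1,1,1,1,1,1,1,1).

Boundary ∂_2: C_2 → C_1 maps a triangle to the signed sum of its edges. For instance
  ∂bfi = fi − bi + bf,
  ∂agh = gh − ah + ag.
This gives a 30×20 integer matrix of rank 20; reducing to Smith normal form yields diagonal entries (1,1,1,1,1,1,1,1,1,1,1,1,1,1,1,1,1,1,1,2).

Reading off H_k = ker ∂_k / im ∂_{k+1}:

  H_0: rank C_0 − rank ∂_1 = 10 − 9 = 1, and the invariant factors of ∂_1 are all 1, so H_0 = Z.
  H_1: rank ker ∂_1 − rank ∂_2 = (30 − 9) − 20 = 1, and ∂_2 has invariant factor 2 > 1, so H_1 = Z ⊕ Z/2.
  H_2: rank ker ∂_2 − rank ∂_3 = (20 − 20) − 0 = 0, and there is no ∂_3, so H_2 = 0.

(K is a triangulation of the Klein bottle.)

H_0 ≅ Z,  H_1 ≅ Z ⊕ Z/2,  H_2 = 0.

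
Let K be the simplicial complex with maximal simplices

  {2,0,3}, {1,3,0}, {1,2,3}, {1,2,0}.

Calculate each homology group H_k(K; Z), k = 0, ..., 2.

H_0 = Z,  H_1 = 0,  H_2 = Z.

Take the total order 0 < 1 < 2 < 3 on the vertex set. Then K (dimension 2) consists of the simplices:

  0-simplices (4): [0], [1], [2], [3]
  1-simplices (6): [0,1], [0,2], [0,3], [1,2], [1,3], [2,3]
  2-simplices (4): [0,1,2], [0,1,3], [0,2,3], [1,2,3]

Hence C_0 ≅ Z^4, C_1 ≅ Z^6, C_2 ≅ Z^4.

The boundary map ∂_1: C_1 → C_0 is given by ∂[p,q] = [q] − [p]. For instance
  ∂[0,3] = [3] − [0].
As a 4×6 matrix over Z this has rank 3, with invariant factors (1,1,1).

The boundary map ∂_2: C_2 → C_1 sends each 2-simplex [p,q,r] to [q,r] − [p,r] + [p,q]. For instance
  ∂[0,1,2] = [1,2] − [0,2] + [0,1],
  ∂[0,2,3] = [2,3] − [0,3] + [0,2].
The resulting 6×4 matrix has rank 3, and its Smith normal form has invariant factors (1,1,1).

Now H_k = ker ∂_k / im ∂_{k+1}, so:

  H_0: rank C_0 − rank ∂_1 = 4 − 3 = 1, and the invariant factors of ∂_1 are all 1, so H_0 ≅ Z.
  H_1: rank ker ∂_1 − rank ∂_2 = (6 − 3) − 3 = 0, and the invariant factors of ∂_2 are all 1, so H_1 ≅ 0.
  H_2: rank ker ∂_2 − rank ∂_3 = (4 − 3) − 0 = 1, and there is no ∂_3, so H_2 ≅ Z.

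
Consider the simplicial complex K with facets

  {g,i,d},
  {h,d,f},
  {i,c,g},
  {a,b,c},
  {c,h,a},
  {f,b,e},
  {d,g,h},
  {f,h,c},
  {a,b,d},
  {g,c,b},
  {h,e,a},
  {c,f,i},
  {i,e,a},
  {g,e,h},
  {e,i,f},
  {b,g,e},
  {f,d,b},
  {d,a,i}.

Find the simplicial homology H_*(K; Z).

H_0 ≅ Z,  H_1 ≅ Z^2,  H_2 ≅ Z.

We work with the vertex ordering a < b < c < d < e < f < g < h < i. The simplices of K, each written with vertices in increasing order, are:

  0-simplices (9): a, b, c, d, e, f, g, h, i
  1-simplices (27): ab, ac, ad, ae, ah, ai, bc, bd, be, bf, bg, cf, cg, ch, ci, df, dg, dh, di, ef, eg, eh, ei, fh, fi, gh, gi
  2-simplices (18): abc, abd, ach, adi, aeh, aei, bcg, bdf, bef, beg, cfh, cfi, cgi, dfh, dgh, dgi, efi, egh

Hence C_0 ≅ Z^9, C_1 ≅ Z^27, C_2 ≅ Z^18.

Boundary ∂_1: C_1 → C_0 is given by ∂[p,q] = [q] − [p]. For instance
  ∂df = f − d.
The 9×27 boundary matrix has rank 8 and Smith normal form diag(1,1,1,1,1,1,1,1).

∂_2: C_2 → C_1 acts by ∂[p,q,r] = [q,r] − [p,r] + [p,q]. For instance
  ∂abc = bc − ac + ab,
  ∂bcg = cg − bg + bc.
The 27×18 boundary matrix has rank 17 and Smith normal form diag(1,1,1,1,1,1,1,1,1,1,1,1,1,1,1,1,1).

Now H_k = ker ∂_k / im ∂_{k+1}, so:

  H_0: rank C_0 − rank ∂_1 = 9 − 8 = 1, and the invariant factors of ∂_1 are all 1, so H_0 ≅ Z.
  H_1: rank ker ∂_1 − rank ∂_2 = (27 − 8) − 17 = 2, and the invariant factors of ∂_2 are all 1, so H_1 ≅ Z^2.
  H_2: rank ker ∂_2 − rank ∂_3 = (18 − 17) − 0 = 1, and there is no ∂_3, so H_2 ≅ Z.

As a check, the Euler characteristic is 9 − 27 + 18 = 0, which agrees with 1 − 2 + 1 = 0.
(K is a triangulation of the torus T^2.)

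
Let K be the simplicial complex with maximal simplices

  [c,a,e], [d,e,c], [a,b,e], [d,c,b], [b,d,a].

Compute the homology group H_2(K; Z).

Fix the vertex order a < b < c < d < e and write every simplex with vertices in increasing order. Then dim K = 2 and the simplices of K are:

  0-simplices (5): a, b, c, d, e
  1-simplices (10): ab, ac, ad, ae, bc, bd, be, cd, ce, de
  2-simplices (5): abd, abe, ace, bcd, cde

Hence C_0 ≅ Z^5, C_1 ≅ Z^10, C_2 ≅ Z^5.

Boundary ∂_1: C_1 → C_0 maps an edge to its endpoints' difference, ∂[p,q] = q − p. For instance
  ∂ce = e − c.
The 5×10 boundary matrix has rank 4 and Smith normal form diag(1,1,1,1).

∂_2: C_2 → C_1 acts by ∂[p,q,r] = [q,r] − [p,r] + [p,q]. For instance
  ∂abe = be − ae + ab,
  ∂ace = ce − ae + ac.
The resulting 10×5 matrix has rank 5, and its Smith normal form has invariant factors (1,1,1,1,1).

Reading off H_k = ker ∂_k / im ∂_{k+1}:

  H_2: rank ker ∂_2 − rank ∂_3 = (5 − 5) − 0 = 0, and there is no ∂_3, so H_2 ≅ 0.

H_2 = 0.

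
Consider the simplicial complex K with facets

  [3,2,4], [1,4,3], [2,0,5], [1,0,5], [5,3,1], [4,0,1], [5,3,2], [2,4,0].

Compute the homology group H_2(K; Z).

Take the total order 0 < 1 < 2 < 3 < 4 < 5 on the vertex set. Then K (dimension 2) consists of the simplices:

  0-simplices (6): [0], [1], [2], [3], [4], [5]
  1-simplices (12): [0,1], [0,2], [0,4], [0,5], [1,3], [1,4], [1,5], [2,3], [2,4], [2,5], [3,4], [3,5]
  2-simplices (8): [0,1,4], [0,1,5], [0,2,4], [0,2,5], [1,3,4], [1,3,5], [2,3,4], [2,3,5]

giving chain groups C_0 ≅ Z^6, C_1 ≅ Z^12, C_2 ≅ Z^8.

Boundary ∂_1: C_1 → C_0 is given by ∂[p,q] = [q] − [p]. For instance
  ∂[0,1] = [1] − [0].
The 6×12 boundary matrix has rank 5 and Smith normal form diag(1,1,1,1,1).

∂_2: C_2 → C_1 acts by ∂[p,q,r] = [q,r] − [p,r] + [p,q]. For instance
  ∂[0,2,4] = [2,4] − [0,4] + [0,2],
  ∂[2,3,4] = [3,4] − [2,4] + [2,3].
The 12×8 boundary matrix has rank 7 and Smith normal form diag(1,1,1,1,1,1,1).

From H_k ≅ ker(∂_k) / im(∂_{k+1}) we obtain:

  H_2: rank ker ∂_2 − rank ∂_3 = (8 − 7) − 0 = 1, and there is no ∂_3, so H_2 ≅ Z.

H_2 = Z.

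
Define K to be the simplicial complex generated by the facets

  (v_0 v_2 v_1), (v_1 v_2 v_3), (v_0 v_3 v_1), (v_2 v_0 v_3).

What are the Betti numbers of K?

Take the total order v_0 < v_1 < v_2 < v_3 on the vertex set. Then K (dimension 2) consists of the simplices:

  0-simplices (4): [v_0], [v_1], [v_2], [v_3]
  1-simplices (6): [v_0,v_1], [v_0,v_2], [v_0,v_3], [v_1,v_2], [v_1,v_3], [v_2,v_3]
  2-simplices (4): [v_0,v_1,v_2], [v_0,v_1,v_3], [v_0,v_2,v_3], [v_1,v_2,v_3]

Hence C_0 ≅ Z^4, C_1 ≅ Z^6, C_2 ≅ Z^4.

Boundary ∂_1: C_1 → C_0 is given by ∂[p,q] = [q] − [p].
The resulting 4×6 matrix has rank 3, and its Smith normal form has invariant factors (1,1,1).

The boundary map ∂_2: C_2 → C_1 acts by ∂[p,q,r] = [q,r] − [p,r] + [p,q]. For instance
  ∂[v_1,v_2,v_3] = [v_2,v_3] − [v_1,v_3] + [v_1,v_2],
  ∂[v_0,v_1,v_3] = [v_1,v_3] − [v_0,v_3] + [v_0,v_1].
The resulting 6×4 matrix has rank 3, and its Smith normal form has invariant factors (1,1,1).

Now H_k = ker ∂_k / im ∂_{k+1}, so:

  H_0: rank C_0 − rank ∂_1 = 4 − 3 = 1, and the invariant factors of ∂_1 are all 1, so H_0 ≅ Z.
  H_1: rank ker ∂_1 − rank ∂_2 = (6 − 3) − 3 = 0, and the invariant factors of ∂_2 are all 1, so H_1 ≅ 0.
  H_2: rank ker ∂_2 − rank ∂_3 = (4 − 3) − 0 = 1, and there is no ∂_3, so H_2 ≅ Z.

(K is a triangulation of the 2-sphere S^2.)

Hence the Betti numbers are b_0 = 1, b_1 = 0, b_2 = 1.

b_0 = 1, b_1 = 0, b_2 = 1.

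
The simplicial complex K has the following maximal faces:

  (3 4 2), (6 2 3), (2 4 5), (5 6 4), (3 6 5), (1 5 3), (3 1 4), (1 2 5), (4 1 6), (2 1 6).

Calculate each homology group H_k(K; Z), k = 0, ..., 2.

H_0 = Z,  H_1 = Z_2,  H_2 = 0.

We work with the vertex ordering 1 < 2 < 3 < 4 < 5 < 6. The simplices of K, each written with vertices in increasing order, are:

  0-simplices (6): [1], [2], [3], [4], [5], [6]
  1-simplices (15): [1,2], [1,3], [1,4], [1,5], [1,6], [2,3], [2,4], [2,5], [2,6], [3,4], [3,5], [3,6], [4,5], [4,6], [5,6]
  2-simplices (10): [1,2,5], [1,2,6], [1,3,4], [1,3,5], [1,4,6], [2,3,4], [2,3,6], [2,4,5], [3,5,6], [4,5,6]

so the chain groups are C_0 ≅ Z^6, C_1 ≅ Z^15, C_2 ≅ Z^10.

The boundary map ∂_1: C_1 → C_0 sends each edge [p,q] (with p < q) to q − p. For instance
  ∂[1,5] = [5] − [1].
The 6×15 boundary matrix has rank 5 and Smith normal form diag(1,1,1,1,1).

Boundary ∂_2: C_2 → C_1 sends each 2-simplex [p,q,r] to [q,r] − [p,r] + [p,q]. For instance
  ∂[2,3,6] = [3,6] − [2,6] + [2,3],
  ∂[1,2,5] = [2,5] − [1,5] + [1,2].
This gives a 15×10 integer matrix of rank 10; reducing to Smith normal form yields diagonal entries (1,1,1,1,1,1,1,1,1,2).

Computing H_k = (kernel of ∂_k) / (image of ∂_{k+1}):

  H_0: rank C_0 − rank ∂_1 = 6 − 5 = 1, and the invariant factors of ∂_1 are all 1, so H_0 = Z.
  H_1: rank ker ∂_1 − rank ∂_2 = (15 − 5) − 10 = 0, and ∂_2 has invariant factor 2 > 1, so H_1 = Z_2.
  H_2: rank ker ∂_2 − rank ∂_3 = (10 − 10) − 0 = 0, and there is no ∂_3, so H_2 = 0.

As a check, the Euler characteristic is 6 − 15 + 10 = 1, which agrees with 1 − 0 + 0 = 1.
(K is a triangulation of the real projective plane RP^2.)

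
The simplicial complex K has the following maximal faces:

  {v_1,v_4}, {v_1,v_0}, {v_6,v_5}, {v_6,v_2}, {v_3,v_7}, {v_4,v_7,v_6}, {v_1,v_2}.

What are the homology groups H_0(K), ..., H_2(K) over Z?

Fix the vertex order v_0 < v_1 < v_2 < v_3 < v_4 < v_5 < v_6 < v_7 and write every simplex with vertices in increasing order. Then dim K = 2 and the simplices of K are:

  0-simplices (8): [v_0], [v_1], [v_2], [v_3], [v_4], [v_5], [v_6], [v_7]
  1-simplices (9): [v_0,v_1], [v_1,v_2], [v_1,v_4], [v_2,v_6], [v_3,v_7], [v_4,v_6], [v_4,v_7], [v_5,v_6], [v_6,v_7]
  2-simplices (1): [v_4,v_6,v_7]

giving chain groups C_0 ≅ Z^8, C_1 ≅ Z^9, C_2 ≅ Z^1.

Boundary ∂_1: C_1 → C_0 is given by ∂[p,q] = [q] − [p].
The 8×9 boundary matrix has rank 7 and Smith normal form diag(1,1,1,1,1,1,1).

∂_2: C_2 → C_1 acts by ∂[p,q,r] = [q,r] − [p,r] + [p,q]. For instance
  ∂[v_4,v_6,v_7] = [v_6,v_7] − [v_4,v_7] + [v_4,v_6].
As a 9×1 matrix over Z this has rank 1, with invariant factors (1).

Reading off H_k = ker ∂_k / im ∂_{k+1}:

  H_0: rank C_0 − rank ∂_1 = 8 − 7 = 1, and the invariant factors of ∂_1 are all 1, so H_0 ≅ Z.
  H_1: rank ker ∂_1 − rank ∂_2 = (9 − 7) − 1 = 1, and the invariant factors of ∂_2 are all 1, so H_1 ≅ Z.
  H_2: rank ker ∂_2 − rank ∂_3 = (1 − 1) − 0 = 0, and there is no ∂_3, so H_2 ≅ 0.

As a check, the Euler characteristic is 8 − 9 + 1 = 0, which agrees with 1 − 1 + 0 = 0.

H_0 ≅ Z,  H_1 ≅ Z,  H_2 = 0.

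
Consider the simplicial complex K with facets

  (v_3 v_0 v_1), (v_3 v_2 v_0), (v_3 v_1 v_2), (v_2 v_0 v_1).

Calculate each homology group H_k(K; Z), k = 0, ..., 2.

H_0 = Z,  H_1 = 0,  H_2 = Z.

We work with the vertex ordering v_0 < v_1 < v_2 < v_3. The simplices of K, each written with vertices in increasing order, are:

  0-simplices (4): [v_0], [v_1], [v_2], [v_3]
  1-simplices (6): [v_0,v_1], [v_0,v_2], [v_0,v_3], [v_1,v_2], [v_1,v_3], [v_2,v_3]
  2-simplices (4): [v_0,v_1,v_2], [v_0,v_1,v_3], [v_0,v_2,v_3], [v_1,v_2,v_3]

Hence C_0 ≅ Z^4, C_1 ≅ Z^6, C_2 ≅ Z^4.

Boundary ∂_1: C_1 → C_0 is given by ∂[p,q] = [q] − [p].
The 4×6 boundary matrix has rank 3 and Smith normal form diag(1,1,1).

The boundary map ∂_2: C_2 → C_1 acts by ∂[p,q,r] = [q,r] − [p,r] + [p,q]. For instance
  ∂[v_0,v_1,v_2] = [v_1,v_2] − [v_0,v_2] + [v_0,v_1],
  ∂[v_0,v_2,v_3] = [v_2,v_3] − [v_0,v_3] + [v_0,v_2].
As a 6×4 matrix over Z this has rank 3, with invariant factors (1,1,1).

Computing H_k = (kernel of ∂_k) / (image of ∂_{k+1}):

  H_0: rank C_0 − rank ∂_1 = 4 − 3 = 1, and the invariant factors of ∂_1 are all 1, so H_0 = Z.
  H_1: rank ker ∂_1 − rank ∂_2 = (6 − 3) − 3 = 0, and the invariant factors of ∂_2 are all 1, so H_1 = 0.
  H_2: rank ker ∂_2 − rank ∂_3 = (4 − 3) − 0 = 1, and there is no ∂_3, so H_2 = Z.

(K is a triangulation of the 2-sphere S^2.)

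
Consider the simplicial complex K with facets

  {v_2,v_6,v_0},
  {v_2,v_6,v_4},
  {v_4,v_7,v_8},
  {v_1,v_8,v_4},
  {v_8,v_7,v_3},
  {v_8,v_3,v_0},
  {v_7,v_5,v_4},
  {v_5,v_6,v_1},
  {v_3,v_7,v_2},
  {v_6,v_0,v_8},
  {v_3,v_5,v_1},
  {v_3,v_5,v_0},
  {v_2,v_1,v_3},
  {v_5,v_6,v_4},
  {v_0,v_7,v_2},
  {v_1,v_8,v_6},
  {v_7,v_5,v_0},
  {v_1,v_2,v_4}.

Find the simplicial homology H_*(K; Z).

H_0 = Z,  H_1 = Z ⊕ Z/2,  H_2 = 0.

K has 9 vertices, 27 edges, 18 triangles.
rank ∂_0 = 0, rank ∂_1 = 8 ⇒ b_0 = 9 − 0 − 8 = 1; all invariant factors of ∂_1 are 1 so no torsion. So H_0 ≅ Z.
rank ∂_1 = 8, rank ∂_2 = 18 ⇒ b_1 = 27 − 8 − 18 = 1; ∂_2 has invariant factor(s) [2] giving torsion. So H_1 ≅ Z ⊕ Z/2.
rank ∂_2 = 18, rank ∂_3 = 0 ⇒ b_2 = 18 − 18 − 0 = 0. So H_2 ≅ 0.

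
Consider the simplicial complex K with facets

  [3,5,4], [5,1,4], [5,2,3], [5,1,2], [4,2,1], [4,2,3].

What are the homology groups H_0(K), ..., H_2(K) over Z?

Fix the vertex order 1 < 2 < 3 < 4 < 5 and write every simplex with vertices in increasing order. Then dim K = 2 and the simplices of K are:

  0-simplices (5): [1], [2], [3], [4], [5]
  1-simplices (9): [1,2], [1,4], [1,5], [2,3], [2,4], [2,5], [3,4], [3,5], [4,5]
  2-simplices (6): [1,2,4], [1,2,5], [1,4,5], [2,3,4], [2,3,5], [3,4,5]

giving chain groups C_0 ≅ Z^5, C_1 ≅ Z^9, C_2 ≅ Z^6.

Boundary ∂_1: C_1 → C_0 maps an edge to its endpoints' difference, ∂[p,q] = q − p.
This gives a 5×9 integer matrix of rank 4; reducing to Smith normal form yields diagonal entries (1,1,1,1).

Boundary ∂_2: C_2 → C_1 sends each 2-simplex [p,q,r] to [q,r] − [p,r] + [p,q]. For instance
  ∂[1,4,5] = [4,5] − [1,5] + [1,4],
  ∂[3,4,5] = [4,5] − [3,5] + [3,4].
This gives a 9×6 integer matrix of rank 5; reducing to Smith normal form yields diagonal entries (1,1,1,1,1).

Computing H_k = (kernel of ∂_k) / (image of ∂_{k+1}):

  H_0: rank C_0 − rank ∂_1 = 5 − 4 = 1, and the invariant factors of ∂_1 are all 1, so H_0 ≅ Z.
  H_1: rank ker ∂_1 − rank ∂_2 = (9 − 4) − 5 = 0, and the invariant factors of ∂_2 are all 1, so H_1 ≅ 0.
  H_2: rank ker ∂_2 − rank ∂_3 = (6 − 5) − 0 = 1, and there is no ∂_3, so H_2 ≅ Z.

As a check, the Euler characteristic is 5 − 9 + 6 = 2, which agrees with 1 − 0 + 1 = 2.

H_0 = Z,  H_1 = 0,  H_2 = Z.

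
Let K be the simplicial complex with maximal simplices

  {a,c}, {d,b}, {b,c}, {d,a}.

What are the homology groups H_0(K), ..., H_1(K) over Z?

Order the vertices as a < b < c < d. Listing each simplex with vertices in this order, K has dimension 1 with simplices:

  0-simplices (4): a, b, c, d
  1-simplices (4): ac, ad, bc, bd

Hence C_0 ≅ Z^4, C_1 ≅ Z^4.

The boundary map ∂_1: C_1 → C_0 sends each edge [p,q] (with p < q) to q − p. For instance
  ∂bd = d − b.
The resulting 4×4 matrix has rank 3, and its Smith normal form has invariant factors (1,1,1).

Reading off H_k = ker ∂_k / im ∂_{k+1}:

  H_0: rank C_0 − rank ∂_1 = 4 − 3 = 1, and the invariant factors of ∂_1 are all 1, so H_0 = Z.
  H_1: rank ker ∂_1 − rank ∂_2 = (4 − 3) − 0 = 1, and there is no ∂_2, so H_1 = Z.

(K is a triangulation of the circle S^1.)

H_0 ≅ Z,  H_1 ≅ Z.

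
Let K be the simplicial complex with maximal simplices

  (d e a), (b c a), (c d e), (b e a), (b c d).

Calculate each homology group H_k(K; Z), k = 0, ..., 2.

We work with the vertex ordering a < b < c < d < e. The simplices of K, each written with vertices in increasing order, are:

  0-simplices (5): a, b, c, d, e
  1-simplices (10): ab, ac, ad, ae, bc, bd, be, cd, ce, de
  2-simplices (5): abc, abe, ade, bcd, cde

Hence C_0 ≅ Z^5, C_1 ≅ Z^10, C_2 ≅ Z^5.

The boundary map ∂_1: C_1 → C_0 sends each edge [p,q] (with p < q) to q − p. For instance
  ∂ac = c − a.
As a 5×10 matrix over Z this has rank 4, with invariant factors (1,1,1,1).

Boundary ∂_2: C_2 → C_1 maps a triangle to the signed sum of its edges. For instance
  ∂cde = de − ce + cd,
  ∂bcd = cd − bd + bc.
The resulting 10×5 matrix has rank 5, and its Smith normal form has invariant factors (1,1,1,1,1).

Now H_k = ker ∂_k / im ∂_{k+1}, so:

  H_0: rank C_0 − rank ∂_1 = 5 − 4 = 1, and the invariant factors of ∂_1 are all 1, so H_0 ≅ Z.
  H_1: rank ker ∂_1 − rank ∂_2 = (10 − 4) − 5 = 1, and the invariant factors of ∂_2 are all 1, so H_1 ≅ Z.
  H_2: rank ker ∂_2 − rank ∂_3 = (5 − 5) − 0 = 0, and there is no ∂_3, so H_2 ≅ 0.

As a check, the Euler characteristic is 5 − 10 + 5 = 0, which agrees with 1 − 1 + 0 = 0.

H_0 ≅ Z,  H_1 ≅ Z,  H_2 = 0.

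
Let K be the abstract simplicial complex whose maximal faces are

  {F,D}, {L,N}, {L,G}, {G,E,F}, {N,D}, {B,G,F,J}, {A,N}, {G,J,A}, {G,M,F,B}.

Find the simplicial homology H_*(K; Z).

H_0 ≅ Z,  H_1 ≅ Z^2,  H_2 = 0,  H_3 = 0.

We work with the vertex ordering A < B < D < E < F < G < J < L < M < N. The simplices of K, each written with vertices in increasing order, are:

  0-simplices (10): A, B, D, E, F, G, J, L, M, N
  1-simplices (18): AG, AJ, AN, BF, BG, BJ, BM, DF, DN, EF, EG, FG, FJ, FM, GJ, GL, GM, LN
  2-simplices (9): AGJ, BFG, BFJ, BFM, BGJ, BGM, EFG, FGJ, FGM
  3-simplices (2): BFGJ, BFGM

so the chain groups are C_0 ≅ Z^10, C_1 ≅ Z^18, C_2 ≅ Z^9, C_3 ≅ Z^2.

∂_1: C_1 → C_0 is given by ∂[p,q] = [q] − [p].
The 10×18 boundary matrix has rank 9 and Smith normal form diag(1,1,1,1,1,1,1,1,1).

∂_2: C_2 → C_1 acts by ∂[p,q,r] = [q,r] − [p,r] + [p,q]. For instance
  ∂EFG = FG − EG + EF,
  ∂FGM = GM − FM + FG.
This gives a 18×9 integer matrix of rank 7; reducing to Smith normal form yields diagonal entries (1,1,1,1,1,1,1).

Boundary ∂_3: C_3 → C_2 sends each 3-simplex σ to the alternating sum Σ_i (−1)^i (σ with its i-th vertex removed). For instance
  ∂BFGJ = FGJ − BGJ + BFJ − BFG,
  ∂BFGM = FGM − BGM + BFM − BFG.
The resulting 9×2 matrix has rank 2, and its Smith normal form has invariant factors (1,1).

Computing H_k = (kernel of ∂_k) / (image of ∂_{k+1}):

  H_0: rank C_0 − rank ∂_1 = 10 − 9 = 1, and the invariant factors of ∂_1 are all 1, so H_0 = Z.
  H_1: rank ker ∂_1 − rank ∂_2 = (18 − 9) − 7 = 2, and the invariant factors of ∂_2 are all 1, so H_1 = Z^2.
  H_2: rank ker ∂_2 − rank ∂_3 = (9 − 7) − 2 = 0, and the invariant factors of ∂_3 are all 1, so H_2 = 0.
  H_3: rank ker ∂_3 − rank ∂_4 = (2 − 2) − 0 = 0, and there is no ∂_4, so H_3 = 0.

As a check, the Euler characteristic is 10 − 18 + 9 − 2 = -1, which agrees with 1 − 2 + 0 − 0 = -1.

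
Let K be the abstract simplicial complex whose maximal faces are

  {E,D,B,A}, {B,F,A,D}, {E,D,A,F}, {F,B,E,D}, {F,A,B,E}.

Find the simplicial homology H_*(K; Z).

Fix the vertex order A < B < D < E < F and write every simplex with vertices in increasing order. Then dim K = 3 and the simplices of K are:

  0-simplices (5): A, B, D, E, F
  1-simplices (10): AB, AD, AE, AF, BD, BE, BF, DE, DF, EF
  2-simplices (10): ABD, ABE, ABF, ADE, ADF, AEF, BDE, BDF, BEF, DEF
  3-simplices (5): ABDE, ABDF, ABEF, ADEF, BDEF

giving chain groups C_0 ≅ Z^5, C_1 ≅ Z^10, C_2 ≅ Z^10, C_3 ≅ Z^5.

∂_1: C_1 → C_0 is given by ∂[p,q] = [q] − [p]. For instance
  ∂BE = E − B.
As a 5×10 matrix over Z this has rank 4, with invariant factors (1,1,1,1).

Boundary ∂_2: C_2 → C_1 acts by ∂[p,q,r] = [q,r] − [p,r] + [p,q]. For instance
  ∂ABF = BF − AF + AB,
  ∂BDF = DF − BF + BD.
The resulting 10×10 matrix has rank 6, and its Smith normal form has invariant factors (1,1,1,1,1,1).

Boundary ∂_3: C_3 → C_2 sends each 3-simplex σ to the alternating sum Σ_i (−1)^i (σ with its i-th vertex removed). For instance
  ∂ABDF = BDF − ADF + ABF − ABD,
  ∂BDEF = DEF − BEF + BDF − BDE.
This gives a 10×5 integer matrix of rank 4; reducing to Smith normal form yields diagonal entries (1,1,1,1).

From H_k ≅ ker(∂_k) / im(∂_{k+1}) we obtain:

  H_0: rank C_0 − rank ∂_1 = 5 − 4 = 1, and the invariant factors of ∂_1 are all 1, so H_0 ≅ Z.
  H_1: rank ker ∂_1 − rank ∂_2 = (10 − 4) − 6 = 0, and the invariant factors of ∂_2 are all 1, so H_1 ≅ 0.
  H_2: rank ker ∂_2 − rank ∂_3 = (10 − 6) − 4 = 0, and the invariant factors of ∂_3 are all 1, so H_2 ≅ 0.
  H_3: rank ker ∂_3 − rank ∂_4 = (5 − 4) − 0 = 1, and there is no ∂_4, so H_3 ≅ Z.

(K is a triangulation of the 3-sphere S^3.)

H_0 = Z,  H_1 = 0,  H_2 = 0,  H_3 = Z.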